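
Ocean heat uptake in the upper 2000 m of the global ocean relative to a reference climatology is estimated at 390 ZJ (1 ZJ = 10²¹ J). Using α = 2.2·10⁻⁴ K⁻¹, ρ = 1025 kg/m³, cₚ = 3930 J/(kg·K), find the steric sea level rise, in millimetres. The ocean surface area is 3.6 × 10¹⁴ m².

Per unit area: Q = 390×10²¹ / (3.6×10¹⁴) ≈ 1.083×10⁹ J/m²
Δh = αQ/(ρcₚ) = 2.2×10⁻⁴ × 1.083×10⁹ / (1025 × 3930) ≈ 0.059147 m

59 mm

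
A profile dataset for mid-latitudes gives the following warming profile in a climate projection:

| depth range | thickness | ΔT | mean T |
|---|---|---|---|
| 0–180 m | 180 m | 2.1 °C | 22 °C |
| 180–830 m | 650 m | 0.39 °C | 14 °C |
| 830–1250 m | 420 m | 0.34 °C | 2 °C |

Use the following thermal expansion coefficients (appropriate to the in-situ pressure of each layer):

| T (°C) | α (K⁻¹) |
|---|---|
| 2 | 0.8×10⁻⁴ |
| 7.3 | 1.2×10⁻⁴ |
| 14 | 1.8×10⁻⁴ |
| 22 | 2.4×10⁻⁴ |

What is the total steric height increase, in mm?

148 mm of thermosteric rise

Layer 1 at 22 °C → α = 2.4×10⁻⁴ K⁻¹
Layer 2 at 14 °C → α = 1.8×10⁻⁴ K⁻¹
Layer 3 at 2 °C → α = 0.8×10⁻⁴ K⁻¹
0–180 m: 180 × 2.1 × 2.4×10⁻⁴ = 0.09072 m
Layer 2: 0.39 × 1.8×10⁻⁴ × 650 = 0.04563 m
420 × 0.8×10⁻⁴ × 0.34 = 0.011424 m
Δh = 0.09072 + 0.04563 + 0.011424 = 0.147774 m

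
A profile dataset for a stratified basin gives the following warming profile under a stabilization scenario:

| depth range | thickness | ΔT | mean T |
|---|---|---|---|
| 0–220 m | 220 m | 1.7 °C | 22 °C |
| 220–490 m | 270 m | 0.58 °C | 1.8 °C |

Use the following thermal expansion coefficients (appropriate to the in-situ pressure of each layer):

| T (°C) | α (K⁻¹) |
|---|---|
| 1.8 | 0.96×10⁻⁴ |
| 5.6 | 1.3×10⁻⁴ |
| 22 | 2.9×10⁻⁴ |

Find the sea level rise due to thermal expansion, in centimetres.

Layer 1 at 22 °C → α = 2.9×10⁻⁴ K⁻¹
Layer 2 at 1.8 °C → α = 0.96×10⁻⁴ K⁻¹
0–220 m: 2.9×10⁻⁴ × 1.7 × 220 = 0.10846 m
0.96×10⁻⁴ × 0.58 × 270 = 0.0150336 m
Δh = 0.10846 + 0.0150336 = 0.1234936 m

Δh ≈ 12.3 cm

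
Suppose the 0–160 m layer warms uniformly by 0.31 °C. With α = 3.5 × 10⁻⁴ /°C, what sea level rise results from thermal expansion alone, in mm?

Δh = αΔT·H = 3.5×10⁻⁴ × 0.31 × 160 = 0.01736 m

Δh ≈ 17 mm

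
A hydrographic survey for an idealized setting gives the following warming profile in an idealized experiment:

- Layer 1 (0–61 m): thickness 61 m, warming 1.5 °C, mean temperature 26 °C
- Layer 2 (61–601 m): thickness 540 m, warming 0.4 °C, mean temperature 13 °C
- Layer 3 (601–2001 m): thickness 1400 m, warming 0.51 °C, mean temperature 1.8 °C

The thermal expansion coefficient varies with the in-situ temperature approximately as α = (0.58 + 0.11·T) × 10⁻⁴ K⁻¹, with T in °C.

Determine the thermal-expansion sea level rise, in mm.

about 130 mm

Layer 1: α = (0.58 + 0.11×26)×10⁻⁴ = 3.44×10⁻⁴ K⁻¹
Layer 2: α = (0.58 + 0.11×13)×10⁻⁴ = 2.01×10⁻⁴ K⁻¹
Layer 3: α = (0.58 + 0.11×1.8)×10⁻⁴ = 0.778×10⁻⁴ K⁻¹
0–61 m: 1.5 × 3.44×10⁻⁴ × 61 = 0.031476 m
61–601 m: 0.4 × 2.01×10⁻⁴ × 540 = 0.043416 m
601–2001 m: 1400 × 0.51 × 0.778×10⁻⁴ = 0.0555492 m
Δh = 0.031476 + 0.043416 + 0.0555492 = 0.1304412 m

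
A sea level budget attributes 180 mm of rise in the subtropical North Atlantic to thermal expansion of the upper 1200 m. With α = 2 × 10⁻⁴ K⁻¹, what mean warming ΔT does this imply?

ΔT = Δh/(αH) = 0.18 / (2×10⁻⁴ × 1200) = 0.7500 K

ΔT ≈ 0.750 K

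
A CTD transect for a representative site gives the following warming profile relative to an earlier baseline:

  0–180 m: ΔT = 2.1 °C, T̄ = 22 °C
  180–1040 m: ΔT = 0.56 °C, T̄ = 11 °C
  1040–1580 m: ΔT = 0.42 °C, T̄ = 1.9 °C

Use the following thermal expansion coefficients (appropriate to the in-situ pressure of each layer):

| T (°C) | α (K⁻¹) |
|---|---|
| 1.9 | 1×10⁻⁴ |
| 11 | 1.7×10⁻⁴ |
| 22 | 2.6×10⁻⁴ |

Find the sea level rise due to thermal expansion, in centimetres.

Layer 1 at 22 °C → α = 2.6×10⁻⁴ K⁻¹
Layer 2 at 11 °C → α = 1.7×10⁻⁴ K⁻¹
Layer 3 at 1.9 °C → α = 1×10⁻⁴ K⁻¹
Layer 1: 2.6×10⁻⁴ × 2.1 × 180 = 0.09828 m
0.56 × 1.7×10⁻⁴ × 860 = 0.081872 m
Layer 3: 540 × 0.42 × 1×10⁻⁴ = 0.02268 m
Δh = 0.09828 + 0.081872 + 0.02268 = 0.202832 m ≈ 20.3 cm

Δh ≈ 20.3 cm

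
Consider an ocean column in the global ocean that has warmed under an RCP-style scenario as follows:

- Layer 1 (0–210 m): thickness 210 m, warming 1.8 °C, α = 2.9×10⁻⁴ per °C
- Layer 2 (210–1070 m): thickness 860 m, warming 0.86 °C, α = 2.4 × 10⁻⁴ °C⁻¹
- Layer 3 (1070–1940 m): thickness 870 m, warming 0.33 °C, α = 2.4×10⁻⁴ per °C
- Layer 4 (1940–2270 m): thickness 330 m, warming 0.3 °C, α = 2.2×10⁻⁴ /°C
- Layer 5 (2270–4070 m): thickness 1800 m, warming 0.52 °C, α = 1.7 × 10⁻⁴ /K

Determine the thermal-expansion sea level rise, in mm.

about 537 mm

Layer 1: 1.8 × 2.9×10⁻⁴ × 210 = 0.10962 m
Layer 2: 860 × 0.86 × 2.4×10⁻⁴ = 0.177504 m
Layer 3: 870 × 0.33 × 2.4×10⁻⁴ = 0.068904 m
Layer 4: 330 × 0.3 × 2.2×10⁻⁴ = 0.02178 m
1.7×10⁻⁴ × 1800 × 0.52 = 0.15912 m
Δh = 0.10962 + 0.177504 + 0.068904 + 0.02178 + 0.15912 = 0.536928 m ≈ 537 mm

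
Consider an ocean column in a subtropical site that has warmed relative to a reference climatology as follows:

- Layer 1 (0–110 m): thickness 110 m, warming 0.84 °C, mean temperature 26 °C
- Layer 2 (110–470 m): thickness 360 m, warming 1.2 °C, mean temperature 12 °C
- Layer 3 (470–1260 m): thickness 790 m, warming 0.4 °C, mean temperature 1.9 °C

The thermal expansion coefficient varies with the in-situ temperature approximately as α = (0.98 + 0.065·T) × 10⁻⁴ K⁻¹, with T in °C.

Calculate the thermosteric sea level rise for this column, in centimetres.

Layer 1: α = (0.98 + 0.065×26)×10⁻⁴ = 2.67×10⁻⁴ K⁻¹
Layer 2: α = (0.98 + 0.065×12)×10⁻⁴ = 1.76×10⁻⁴ K⁻¹
Layer 3: α = (0.98 + 0.065×1.9)×10⁻⁴ = 1.1035×10⁻⁴ K⁻¹
0–110 m: 0.84 × 2.67×10⁻⁴ × 110 = 0.0246708 m
1.76×10⁻⁴ × 1.2 × 360 = 0.076032 m
1.1035×10⁻⁴ × 790 × 0.4 = 0.0348706 m
Δh = 0.0246708 + 0.076032 + 0.0348706 = 0.1355734 m

13.6 cm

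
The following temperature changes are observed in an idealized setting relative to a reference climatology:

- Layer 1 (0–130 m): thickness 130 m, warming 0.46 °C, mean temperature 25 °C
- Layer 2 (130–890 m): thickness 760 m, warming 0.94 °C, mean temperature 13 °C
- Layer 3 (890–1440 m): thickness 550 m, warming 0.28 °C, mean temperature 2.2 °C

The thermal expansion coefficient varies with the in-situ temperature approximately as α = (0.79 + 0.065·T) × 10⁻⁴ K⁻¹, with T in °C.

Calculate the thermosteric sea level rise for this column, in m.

Layer 1: α = (0.79 + 0.065×25)×10⁻⁴ = 2.415×10⁻⁴ K⁻¹
Layer 2: α = (0.79 + 0.065×13)×10⁻⁴ = 1.635×10⁻⁴ K⁻¹
Layer 3: α = (0.79 + 0.065×2.2)×10⁻⁴ = 0.933×10⁻⁴ K⁻¹
0–130 m: 2.415×10⁻⁴ × 130 × 0.46 = 0.0144417 m
130–890 m: 1.635×10⁻⁴ × 0.94 × 760 = 0.1168044 m
Layer 3: 0.933×10⁻⁴ × 0.28 × 550 = 0.0143682 m
Δh = 0.0144417 + 0.1168044 + 0.0143682 = 0.1456143 m ≈ 0.146 m

Δh = 0.146 m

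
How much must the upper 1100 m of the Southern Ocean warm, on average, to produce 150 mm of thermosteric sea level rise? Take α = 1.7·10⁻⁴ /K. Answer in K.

ΔT ≈ 0.802 K

ΔT = Δh/(αH) = 0.15 / (1.7×10⁻⁴ × 1100) ≈ 0.8021 K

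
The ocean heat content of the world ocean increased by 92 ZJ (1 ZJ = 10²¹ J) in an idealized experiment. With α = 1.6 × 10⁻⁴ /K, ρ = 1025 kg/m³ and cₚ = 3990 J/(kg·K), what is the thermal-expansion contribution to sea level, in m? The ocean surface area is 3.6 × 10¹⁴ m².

Per unit area: Q = 92×10²¹ / (3.6×10¹⁴) ≈ 2.556×10⁸ J/m²
Δh = αQ/(ρcₚ) = 1.6×10⁻⁴ × 2.556×10⁸ / (1025 × 3990) ≈ 0.0099996 m

about 0.0100 m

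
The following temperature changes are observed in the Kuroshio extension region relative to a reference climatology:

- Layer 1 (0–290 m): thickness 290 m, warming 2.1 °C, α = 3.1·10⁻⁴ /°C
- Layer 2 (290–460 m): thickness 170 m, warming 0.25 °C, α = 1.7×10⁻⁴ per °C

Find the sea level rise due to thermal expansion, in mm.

0–290 m: 2.1 × 3.1×10⁻⁴ × 290 = 0.18879 m
290–460 m: 0.25 × 1.7×10⁻⁴ × 170 = 0.007225 m
Δh = 0.18879 + 0.007225 = 0.196015 m

Δh = 196 mm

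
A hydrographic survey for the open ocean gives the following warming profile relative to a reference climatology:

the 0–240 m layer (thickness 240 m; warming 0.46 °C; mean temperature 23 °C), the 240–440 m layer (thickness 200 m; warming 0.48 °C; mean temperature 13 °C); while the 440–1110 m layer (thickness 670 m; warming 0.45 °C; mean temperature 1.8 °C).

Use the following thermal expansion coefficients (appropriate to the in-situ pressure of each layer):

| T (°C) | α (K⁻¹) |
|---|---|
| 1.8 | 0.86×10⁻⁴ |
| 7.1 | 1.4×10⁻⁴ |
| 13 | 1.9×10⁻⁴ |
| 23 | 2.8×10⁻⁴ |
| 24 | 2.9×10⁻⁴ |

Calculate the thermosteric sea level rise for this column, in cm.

Δh = 7.51 cm

Layer 1 at 23 °C → α = 2.8×10⁻⁴ K⁻¹
Layer 2 at 13 °C → α = 1.9×10⁻⁴ K⁻¹
Layer 3 at 1.8 °C → α = 0.86×10⁻⁴ K⁻¹
Layer 1: 2.8×10⁻⁴ × 240 × 0.46 = 0.030912 m
Layer 2: 0.48 × 200 × 1.9×10⁻⁴ = 0.01824 m
Layer 3: 0.86×10⁻⁴ × 670 × 0.45 = 0.025929 m
Δh = 0.030912 + 0.01824 + 0.025929 = 0.075081 m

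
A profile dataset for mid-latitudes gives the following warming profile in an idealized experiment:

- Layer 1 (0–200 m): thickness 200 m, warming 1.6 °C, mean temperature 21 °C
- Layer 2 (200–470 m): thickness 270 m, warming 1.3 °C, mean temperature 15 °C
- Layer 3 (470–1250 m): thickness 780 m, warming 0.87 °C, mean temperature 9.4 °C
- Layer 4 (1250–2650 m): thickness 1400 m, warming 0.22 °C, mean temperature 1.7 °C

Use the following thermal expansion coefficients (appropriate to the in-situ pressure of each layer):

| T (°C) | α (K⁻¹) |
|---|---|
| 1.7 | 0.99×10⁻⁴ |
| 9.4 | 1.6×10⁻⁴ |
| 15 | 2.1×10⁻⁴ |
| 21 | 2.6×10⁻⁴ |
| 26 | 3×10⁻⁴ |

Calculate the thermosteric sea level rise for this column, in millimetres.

Layer 1 at 21 °C → α = 2.6×10⁻⁴ K⁻¹
Layer 2 at 15 °C → α = 2.1×10⁻⁴ K⁻¹
Layer 3 at 9.4 °C → α = 1.6×10⁻⁴ K⁻¹
Layer 4 at 1.7 °C → α = 0.99×10⁻⁴ K⁻¹
0–200 m: 2.6×10⁻⁴ × 200 × 1.6 = 0.08320 m
270 × 2.1×10⁻⁴ × 1.3 = 0.07371 m
470–1250 m: 1.6×10⁻⁴ × 0.87 × 780 = 0.108576 m
0.22 × 0.99×10⁻⁴ × 1400 = 0.030492 m
Δh = 0.08320 + 0.07371 + 0.108576 + 0.030492 = 0.295978 m ≈ 296 mm

296 mm of thermosteric rise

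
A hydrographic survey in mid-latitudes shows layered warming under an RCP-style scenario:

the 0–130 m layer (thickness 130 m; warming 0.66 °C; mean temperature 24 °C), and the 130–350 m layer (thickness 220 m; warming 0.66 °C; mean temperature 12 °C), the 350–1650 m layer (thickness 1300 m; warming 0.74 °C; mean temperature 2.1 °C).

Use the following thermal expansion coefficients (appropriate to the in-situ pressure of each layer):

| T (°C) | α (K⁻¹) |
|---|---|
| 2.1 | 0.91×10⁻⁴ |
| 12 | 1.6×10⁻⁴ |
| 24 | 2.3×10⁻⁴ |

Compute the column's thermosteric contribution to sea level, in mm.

Layer 1 at 24 °C → α = 2.3×10⁻⁴ K⁻¹
Layer 2 at 12 °C → α = 1.6×10⁻⁴ K⁻¹
Layer 3 at 2.1 °C → α = 0.91×10⁻⁴ K⁻¹
2.3×10⁻⁴ × 0.66 × 130 = 0.019734 m
Layer 2: 220 × 0.66 × 1.6×10⁻⁴ = 0.023232 m
350–1650 m: 0.91×10⁻⁴ × 0.74 × 1300 = 0.087542 m
Δh = 0.019734 + 0.023232 + 0.087542 = 0.130508 m

131 mm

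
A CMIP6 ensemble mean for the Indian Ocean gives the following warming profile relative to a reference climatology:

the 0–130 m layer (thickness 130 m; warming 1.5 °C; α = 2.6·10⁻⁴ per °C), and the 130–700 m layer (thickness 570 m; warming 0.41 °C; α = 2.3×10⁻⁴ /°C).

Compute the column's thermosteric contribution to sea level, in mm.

about 104 mm

1.5 × 2.6×10⁻⁴ × 130 = 0.05070 m
130–700 m: 2.3×10⁻⁴ × 0.41 × 570 = 0.053751 m
Δh = 0.05070 + 0.053751 = 0.104451 m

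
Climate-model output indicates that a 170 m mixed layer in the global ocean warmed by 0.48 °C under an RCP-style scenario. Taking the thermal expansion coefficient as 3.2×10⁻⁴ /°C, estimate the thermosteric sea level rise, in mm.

Δh ≈ 26 mm

Δh = αΔT·H = 3.2×10⁻⁴ × 0.48 × 170 = 0.026112 m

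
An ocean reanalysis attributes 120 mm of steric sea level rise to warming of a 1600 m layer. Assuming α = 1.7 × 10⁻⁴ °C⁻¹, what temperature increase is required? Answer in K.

about 0.441 K

ΔT = Δh/(αH) = 0.12 / (1.7×10⁻⁴ × 1600) ≈ 0.4412 K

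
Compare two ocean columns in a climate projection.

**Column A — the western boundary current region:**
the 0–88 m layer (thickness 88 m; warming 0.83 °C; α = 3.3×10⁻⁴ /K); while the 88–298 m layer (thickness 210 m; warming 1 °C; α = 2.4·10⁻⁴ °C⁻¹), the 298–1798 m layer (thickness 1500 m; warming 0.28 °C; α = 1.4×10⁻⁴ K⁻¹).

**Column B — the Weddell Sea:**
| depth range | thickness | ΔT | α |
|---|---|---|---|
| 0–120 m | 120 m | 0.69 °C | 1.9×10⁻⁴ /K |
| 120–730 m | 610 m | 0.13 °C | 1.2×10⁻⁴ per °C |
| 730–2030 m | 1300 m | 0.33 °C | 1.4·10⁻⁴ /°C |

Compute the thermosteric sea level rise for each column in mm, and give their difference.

A 88 × 0.83 × 3.3×10⁻⁴ = 0.0241032 m
A 88–298 m: 2.4×10⁻⁴ × 210 × 1 = 0.05040 m
A 0.28 × 1500 × 1.4×10⁻⁴ = 0.05880 m
A total: 0.1333032 m
B 0–120 m: 120 × 1.9×10⁻⁴ × 0.69 = 0.015732 m
B 120–730 m: 610 × 1.2×10⁻⁴ × 0.13 = 0.009516 m
B Layer 3: 1.4×10⁻⁴ × 0.33 × 1300 = 0.06006 m
B total: 0.085308 m
Difference: 0.1333032 − 0.085308 = 0.0479952 m

A: 133 mm; B: 85.3 mm; difference 48.0 mm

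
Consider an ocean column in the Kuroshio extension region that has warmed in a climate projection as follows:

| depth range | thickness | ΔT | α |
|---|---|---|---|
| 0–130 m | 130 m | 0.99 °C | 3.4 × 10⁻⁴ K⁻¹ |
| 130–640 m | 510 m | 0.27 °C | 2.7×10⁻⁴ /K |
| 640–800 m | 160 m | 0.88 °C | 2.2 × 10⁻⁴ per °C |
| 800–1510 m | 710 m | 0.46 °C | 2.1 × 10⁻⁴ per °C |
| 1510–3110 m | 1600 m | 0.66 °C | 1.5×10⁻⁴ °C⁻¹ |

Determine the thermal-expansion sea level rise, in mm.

Layer 1: 130 × 0.99 × 3.4×10⁻⁴ = 0.043758 m
Layer 2: 0.27 × 2.7×10⁻⁴ × 510 = 0.037179 m
160 × 0.88 × 2.2×10⁻⁴ = 0.030976 m
2.1×10⁻⁴ × 710 × 0.46 = 0.068586 m
1510–3110 m: 1600 × 0.66 × 1.5×10⁻⁴ = 0.15840 m
Δh = 0.043758 + 0.037179 + 0.030976 + 0.068586 + 0.15840 = 0.338899 m

339 mm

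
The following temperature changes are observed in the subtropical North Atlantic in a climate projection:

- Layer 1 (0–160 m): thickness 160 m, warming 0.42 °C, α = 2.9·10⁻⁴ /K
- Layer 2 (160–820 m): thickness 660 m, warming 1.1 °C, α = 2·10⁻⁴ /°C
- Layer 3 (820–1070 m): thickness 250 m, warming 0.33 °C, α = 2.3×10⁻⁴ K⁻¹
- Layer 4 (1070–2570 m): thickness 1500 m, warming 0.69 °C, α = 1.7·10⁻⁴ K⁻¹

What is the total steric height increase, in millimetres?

0–160 m: 2.9×10⁻⁴ × 160 × 0.42 = 0.019488 m
Layer 2: 2×10⁻⁴ × 660 × 1.1 = 0.14520 m
0.33 × 250 × 2.3×10⁻⁴ = 0.018975 m
1070–2570 m: 1.7×10⁻⁴ × 0.69 × 1500 = 0.17595 m
Δh = 0.019488 + 0.14520 + 0.018975 + 0.17595 = 0.359613 m

about 360 mm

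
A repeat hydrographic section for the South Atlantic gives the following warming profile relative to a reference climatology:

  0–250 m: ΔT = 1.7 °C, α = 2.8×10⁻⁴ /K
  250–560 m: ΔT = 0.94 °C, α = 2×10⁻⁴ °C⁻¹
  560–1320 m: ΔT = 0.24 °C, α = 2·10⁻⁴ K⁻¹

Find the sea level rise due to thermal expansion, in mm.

Δh ≈ 210 mm

Layer 1: 2.8×10⁻⁴ × 250 × 1.7 = 0.11900 m
310 × 0.94 × 2×10⁻⁴ = 0.05828 m
560–1320 m: 2×10⁻⁴ × 760 × 0.24 = 0.03648 m
Δh = 0.11900 + 0.05828 + 0.03648 = 0.21376 m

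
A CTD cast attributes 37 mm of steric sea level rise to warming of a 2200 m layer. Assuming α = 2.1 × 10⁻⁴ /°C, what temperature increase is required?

0.0801 K

ΔT = Δh/(αH) = 0.037 / (2.1×10⁻⁴ × 2200) ≈ 0.08009 K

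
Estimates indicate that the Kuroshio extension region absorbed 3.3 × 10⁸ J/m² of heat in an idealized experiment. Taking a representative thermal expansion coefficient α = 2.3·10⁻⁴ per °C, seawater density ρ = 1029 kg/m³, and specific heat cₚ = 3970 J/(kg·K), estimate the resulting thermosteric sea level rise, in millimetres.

Δh = 18.6 mm

Δh = αQ/(ρcₚ) = 2.3×10⁻⁴ × 3.3×10⁸ / (1029 × 3970) ≈ 0.01858 m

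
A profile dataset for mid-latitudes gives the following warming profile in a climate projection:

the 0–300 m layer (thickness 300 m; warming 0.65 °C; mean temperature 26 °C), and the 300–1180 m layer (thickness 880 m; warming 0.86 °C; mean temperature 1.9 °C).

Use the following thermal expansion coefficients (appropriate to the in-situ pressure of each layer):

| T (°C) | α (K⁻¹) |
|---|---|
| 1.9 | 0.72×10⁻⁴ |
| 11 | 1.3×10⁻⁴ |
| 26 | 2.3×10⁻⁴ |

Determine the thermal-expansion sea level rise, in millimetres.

Layer 1 at 26 °C → α = 2.3×10⁻⁴ K⁻¹
Layer 2 at 1.9 °C → α = 0.72×10⁻⁴ K⁻¹
0–300 m: 0.65 × 2.3×10⁻⁴ × 300 = 0.04485 m
Layer 2: 0.72×10⁻⁴ × 0.86 × 880 = 0.0544896 m
Δh = 0.04485 + 0.0544896 = 0.0993396 m ≈ 99.3 mm

about 99.3 mm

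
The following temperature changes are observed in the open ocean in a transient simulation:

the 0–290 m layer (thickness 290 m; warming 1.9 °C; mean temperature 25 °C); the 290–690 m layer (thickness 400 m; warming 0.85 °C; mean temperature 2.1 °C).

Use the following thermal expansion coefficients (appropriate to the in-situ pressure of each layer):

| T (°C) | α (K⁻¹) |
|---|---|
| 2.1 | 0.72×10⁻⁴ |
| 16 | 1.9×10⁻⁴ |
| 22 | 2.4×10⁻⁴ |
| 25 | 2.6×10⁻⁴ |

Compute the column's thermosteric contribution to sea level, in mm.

Layer 1 at 25 °C → α = 2.6×10⁻⁴ K⁻¹
Layer 2 at 2.1 °C → α = 0.72×10⁻⁴ K⁻¹
0–290 m: 2.6×10⁻⁴ × 290 × 1.9 = 0.14326 m
Layer 2: 400 × 0.85 × 0.72×10⁻⁴ = 0.02448 m
Δh = 0.14326 + 0.02448 = 0.16774 m

168 mm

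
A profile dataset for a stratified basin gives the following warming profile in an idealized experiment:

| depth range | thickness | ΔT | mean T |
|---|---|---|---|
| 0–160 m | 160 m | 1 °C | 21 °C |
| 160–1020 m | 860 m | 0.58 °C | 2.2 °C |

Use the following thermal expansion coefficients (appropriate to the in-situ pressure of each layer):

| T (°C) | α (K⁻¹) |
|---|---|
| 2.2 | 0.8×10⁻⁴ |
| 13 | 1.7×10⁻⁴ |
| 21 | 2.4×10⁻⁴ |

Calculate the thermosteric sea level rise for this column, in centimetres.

7.83 cm

Layer 1 at 21 °C → α = 2.4×10⁻⁴ K⁻¹
Layer 2 at 2.2 °C → α = 0.8×10⁻⁴ K⁻¹
0–160 m: 2.4×10⁻⁴ × 160 × 1 = 0.03840 m
160–1020 m: 0.58 × 860 × 0.8×10⁻⁴ = 0.039904 m
Δh = 0.03840 + 0.039904 = 0.078304 m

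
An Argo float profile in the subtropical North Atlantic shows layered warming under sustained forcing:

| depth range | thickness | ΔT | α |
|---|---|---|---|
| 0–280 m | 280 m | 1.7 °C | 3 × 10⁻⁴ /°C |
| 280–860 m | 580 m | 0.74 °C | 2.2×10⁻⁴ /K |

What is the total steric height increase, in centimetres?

0–280 m: 3×10⁻⁴ × 280 × 1.7 = 0.14280 m
280–860 m: 0.74 × 2.2×10⁻⁴ × 580 = 0.094424 m
Δh = 0.14280 + 0.094424 = 0.237224 m ≈ 23.7 cm

Δh = 23.7 cm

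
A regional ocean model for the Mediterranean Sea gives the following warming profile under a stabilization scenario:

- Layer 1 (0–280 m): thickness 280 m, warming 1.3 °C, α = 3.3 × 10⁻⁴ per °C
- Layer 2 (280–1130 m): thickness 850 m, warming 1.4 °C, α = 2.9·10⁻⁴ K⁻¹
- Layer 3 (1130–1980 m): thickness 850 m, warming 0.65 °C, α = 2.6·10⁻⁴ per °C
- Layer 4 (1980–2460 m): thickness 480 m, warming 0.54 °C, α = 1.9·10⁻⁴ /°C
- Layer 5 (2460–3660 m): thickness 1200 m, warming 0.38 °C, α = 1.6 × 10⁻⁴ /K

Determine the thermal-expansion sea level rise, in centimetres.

Layer 1: 3.3×10⁻⁴ × 280 × 1.3 = 0.12012 m
2.9×10⁻⁴ × 1.4 × 850 = 0.34510 m
Layer 3: 0.65 × 850 × 2.6×10⁻⁴ = 0.14365 m
Layer 4: 0.54 × 1.9×10⁻⁴ × 480 = 0.049248 m
Layer 5: 0.38 × 1.6×10⁻⁴ × 1200 = 0.07296 m
Δh = 0.12012 + 0.34510 + 0.14365 + 0.049248 + 0.07296 = 0.731078 m

73.1 cm of thermosteric rise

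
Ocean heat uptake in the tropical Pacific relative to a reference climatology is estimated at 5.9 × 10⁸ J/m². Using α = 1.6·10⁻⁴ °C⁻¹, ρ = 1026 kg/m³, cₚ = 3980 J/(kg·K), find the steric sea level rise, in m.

Δh ≈ 0.023 m

Δh = αQ/(ρcₚ) = 1.6×10⁻⁴ × 5.9×10⁸ / (1026 × 3980) ≈ 0.023118 m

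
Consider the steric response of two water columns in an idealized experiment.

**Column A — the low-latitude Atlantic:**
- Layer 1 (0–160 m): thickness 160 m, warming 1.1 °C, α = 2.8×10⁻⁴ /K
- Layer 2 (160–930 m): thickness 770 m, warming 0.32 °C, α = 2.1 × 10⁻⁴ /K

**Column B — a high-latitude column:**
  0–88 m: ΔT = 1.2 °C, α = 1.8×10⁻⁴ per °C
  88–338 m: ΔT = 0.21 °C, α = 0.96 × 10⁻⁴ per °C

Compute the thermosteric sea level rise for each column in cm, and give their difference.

A 0–160 m: 2.8×10⁻⁴ × 1.1 × 160 = 0.04928 m
A Layer 2: 0.32 × 2.1×10⁻⁴ × 770 = 0.051744 m
A total: 0.101024 m
B 1.2 × 1.8×10⁻⁴ × 88 = 0.019008 m
B Layer 2: 0.21 × 0.96×10⁻⁴ × 250 = 0.00504 m
B total: 0.024048 m
Difference: 0.101024 − 0.024048 = 0.076976 m

A: 10.1 cm; B: 2.40 cm; difference 7.70 cm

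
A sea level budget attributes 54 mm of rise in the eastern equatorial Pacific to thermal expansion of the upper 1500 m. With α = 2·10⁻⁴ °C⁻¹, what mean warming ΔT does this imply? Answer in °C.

ΔT = Δh/(αH) = 0.054 / (2×10⁻⁴ × 1500) = 0.1800 °C

0.180 °C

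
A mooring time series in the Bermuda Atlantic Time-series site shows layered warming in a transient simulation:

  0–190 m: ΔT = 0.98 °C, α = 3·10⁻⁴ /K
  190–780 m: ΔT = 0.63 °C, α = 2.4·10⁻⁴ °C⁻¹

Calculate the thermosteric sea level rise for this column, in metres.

Layer 1: 0.98 × 190 × 3×10⁻⁴ = 0.05586 m
Layer 2: 2.4×10⁻⁴ × 0.63 × 590 = 0.089208 m
Δh = 0.05586 + 0.089208 = 0.145068 m ≈ 0.145 m

Δh = 0.145 m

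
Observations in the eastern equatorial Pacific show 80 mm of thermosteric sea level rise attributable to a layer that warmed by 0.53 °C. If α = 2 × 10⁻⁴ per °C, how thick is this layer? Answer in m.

H = Δh/(αΔT) = 0.08 / (2×10⁻⁴ × 0.53) ≈ 754.7 m

H ≈ 755 m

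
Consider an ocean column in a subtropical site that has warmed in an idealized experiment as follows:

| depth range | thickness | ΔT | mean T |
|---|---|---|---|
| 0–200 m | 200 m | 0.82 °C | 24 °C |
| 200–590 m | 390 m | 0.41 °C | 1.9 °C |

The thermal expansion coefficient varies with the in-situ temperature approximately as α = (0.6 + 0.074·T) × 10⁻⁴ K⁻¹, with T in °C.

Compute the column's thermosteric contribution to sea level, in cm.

Δh ≈ 5.1 cm

Layer 1: α = (0.6 + 0.074×24)×10⁻⁴ = 2.376×10⁻⁴ K⁻¹
Layer 2: α = (0.6 + 0.074×1.9)×10⁻⁴ = 0.7406×10⁻⁴ K⁻¹
0–200 m: 200 × 0.82 × 2.376×10⁻⁴ = 0.0389664 m
Layer 2: 0.41 × 0.7406×10⁻⁴ × 390 = 0.011842194 m
Δh = 0.0389664 + 0.011842194 = 0.050808594 m ≈ 5.1 cm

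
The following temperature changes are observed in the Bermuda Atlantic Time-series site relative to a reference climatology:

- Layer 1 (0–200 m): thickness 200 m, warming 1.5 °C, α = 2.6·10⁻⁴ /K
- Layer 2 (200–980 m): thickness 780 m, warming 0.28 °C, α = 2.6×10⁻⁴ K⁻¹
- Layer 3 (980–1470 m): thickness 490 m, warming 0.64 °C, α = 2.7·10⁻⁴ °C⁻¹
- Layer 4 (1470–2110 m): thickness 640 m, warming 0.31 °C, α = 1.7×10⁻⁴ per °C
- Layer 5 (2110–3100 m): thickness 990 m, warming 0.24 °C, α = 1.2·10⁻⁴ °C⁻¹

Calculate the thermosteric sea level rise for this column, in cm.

Layer 1: 2.6×10⁻⁴ × 200 × 1.5 = 0.07800 m
780 × 0.28 × 2.6×10⁻⁴ = 0.056784 m
980–1470 m: 490 × 2.7×10⁻⁴ × 0.64 = 0.084672 m
640 × 1.7×10⁻⁴ × 0.31 = 0.033728 m
Layer 5: 990 × 1.2×10⁻⁴ × 0.24 = 0.028512 m
Δh = 0.07800 + 0.056784 + 0.084672 + 0.033728 + 0.028512 = 0.281696 m ≈ 28.2 cm

Δh = 28.2 cm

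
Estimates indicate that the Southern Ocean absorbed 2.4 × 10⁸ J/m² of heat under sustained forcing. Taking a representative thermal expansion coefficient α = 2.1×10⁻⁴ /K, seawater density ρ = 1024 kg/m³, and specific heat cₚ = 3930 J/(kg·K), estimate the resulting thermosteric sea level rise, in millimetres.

Δh = 13 mm

Δh = αQ/(ρcₚ) = 2.1×10⁻⁴ × 2.4×10⁸ / (1024 × 3930) ≈ 0.012524 m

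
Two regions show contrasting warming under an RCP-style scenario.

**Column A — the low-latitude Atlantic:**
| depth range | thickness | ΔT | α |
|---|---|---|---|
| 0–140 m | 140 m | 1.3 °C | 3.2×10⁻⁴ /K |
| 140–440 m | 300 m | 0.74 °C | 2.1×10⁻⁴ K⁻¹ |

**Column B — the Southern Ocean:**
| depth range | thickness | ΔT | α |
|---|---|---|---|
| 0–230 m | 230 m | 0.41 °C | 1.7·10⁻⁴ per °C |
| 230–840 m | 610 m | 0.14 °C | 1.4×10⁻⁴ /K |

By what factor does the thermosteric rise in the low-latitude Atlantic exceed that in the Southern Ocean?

3.75

A Layer 1: 1.3 × 140 × 3.2×10⁻⁴ = 0.05824 m
A 140–440 m: 0.74 × 300 × 2.1×10⁻⁴ = 0.04662 m
A total: 0.10486 m
B Layer 1: 1.7×10⁻⁴ × 0.41 × 230 = 0.016031 m
B 230–840 m: 1.4×10⁻⁴ × 0.14 × 610 = 0.011956 m
B total: 0.027987 m
Ratio: 0.10486 / 0.027987 ≈ 3.747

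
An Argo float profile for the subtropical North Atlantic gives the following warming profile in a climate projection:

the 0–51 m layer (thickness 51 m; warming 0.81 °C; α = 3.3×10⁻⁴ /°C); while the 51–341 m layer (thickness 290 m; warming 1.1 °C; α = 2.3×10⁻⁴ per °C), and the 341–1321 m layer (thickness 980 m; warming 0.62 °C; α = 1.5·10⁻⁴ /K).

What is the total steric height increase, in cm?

Layer 1: 3.3×10⁻⁴ × 0.81 × 51 = 0.0136323 m
1.1 × 2.3×10⁻⁴ × 290 = 0.07337 m
341–1321 m: 980 × 1.5×10⁻⁴ × 0.62 = 0.09114 m
Δh = 0.0136323 + 0.07337 + 0.09114 = 0.1781423 m

Δh = 18 cm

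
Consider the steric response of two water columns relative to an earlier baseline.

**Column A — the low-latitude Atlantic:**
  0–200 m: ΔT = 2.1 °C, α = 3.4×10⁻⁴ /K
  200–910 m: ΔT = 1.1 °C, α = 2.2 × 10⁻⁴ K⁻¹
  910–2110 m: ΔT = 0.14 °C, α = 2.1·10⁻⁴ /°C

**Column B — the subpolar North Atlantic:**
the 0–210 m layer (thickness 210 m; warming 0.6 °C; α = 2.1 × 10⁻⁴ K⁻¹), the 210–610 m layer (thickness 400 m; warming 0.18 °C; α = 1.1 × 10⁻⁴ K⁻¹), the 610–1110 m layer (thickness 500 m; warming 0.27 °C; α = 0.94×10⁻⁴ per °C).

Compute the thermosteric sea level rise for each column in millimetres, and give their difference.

Δh_A ≈ 350 mm, Δh_B ≈ 47.1 mm; difference ≈ 303 mm

A 0–200 m: 3.4×10⁻⁴ × 200 × 2.1 = 0.14280 m
A 200–910 m: 1.1 × 710 × 2.2×10⁻⁴ = 0.17182 m
A 0.14 × 2.1×10⁻⁴ × 1200 = 0.03528 m
A total: 0.34990 m
B 2.1×10⁻⁴ × 210 × 0.6 = 0.02646 m
B 210–610 m: 400 × 0.18 × 1.1×10⁻⁴ = 0.00792 m
B 0.94×10⁻⁴ × 0.27 × 500 = 0.01269 m
B total: 0.04707 m
Difference: 0.34990 − 0.04707 = 0.30283 m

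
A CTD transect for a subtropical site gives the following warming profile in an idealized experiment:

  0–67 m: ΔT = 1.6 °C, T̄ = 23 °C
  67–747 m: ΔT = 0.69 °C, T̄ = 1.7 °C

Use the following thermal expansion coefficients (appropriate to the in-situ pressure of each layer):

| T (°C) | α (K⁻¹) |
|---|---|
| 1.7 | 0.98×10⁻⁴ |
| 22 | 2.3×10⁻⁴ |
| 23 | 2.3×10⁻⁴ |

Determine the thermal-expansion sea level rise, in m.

Layer 1 at 23 °C → α = 2.3×10⁻⁴ K⁻¹
Layer 2 at 1.7 °C → α = 0.98×10⁻⁴ K⁻¹
2.3×10⁻⁴ × 1.6 × 67 = 0.024656 m
0.98×10⁻⁴ × 0.69 × 680 = 0.0459816 m
Δh = 0.024656 + 0.0459816 = 0.0706376 m

Δh ≈ 0.071 m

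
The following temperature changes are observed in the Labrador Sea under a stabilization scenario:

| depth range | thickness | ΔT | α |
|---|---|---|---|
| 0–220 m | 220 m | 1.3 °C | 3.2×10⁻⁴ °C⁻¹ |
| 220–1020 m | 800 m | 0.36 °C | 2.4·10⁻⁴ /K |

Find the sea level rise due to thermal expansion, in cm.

0–220 m: 220 × 1.3 × 3.2×10⁻⁴ = 0.09152 m
800 × 2.4×10⁻⁴ × 0.36 = 0.06912 m
Δh = 0.09152 + 0.06912 = 0.16064 m

Δh ≈ 16.1 cm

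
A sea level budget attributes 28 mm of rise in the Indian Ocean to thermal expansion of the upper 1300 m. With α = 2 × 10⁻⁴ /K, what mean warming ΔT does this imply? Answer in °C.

ΔT = Δh/(αH) = 0.028 / (2×10⁻⁴ × 1300) ≈ 0.1077 °C

about 0.11 °C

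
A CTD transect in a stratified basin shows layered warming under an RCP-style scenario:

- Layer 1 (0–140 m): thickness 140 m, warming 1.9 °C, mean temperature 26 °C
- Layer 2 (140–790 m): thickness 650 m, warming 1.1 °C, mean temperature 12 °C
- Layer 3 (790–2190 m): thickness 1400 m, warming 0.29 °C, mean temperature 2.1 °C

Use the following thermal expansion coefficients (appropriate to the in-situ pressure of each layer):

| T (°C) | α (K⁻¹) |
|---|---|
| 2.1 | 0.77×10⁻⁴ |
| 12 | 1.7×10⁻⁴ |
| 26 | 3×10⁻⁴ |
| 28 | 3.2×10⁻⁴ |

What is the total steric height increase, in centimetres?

Δh ≈ 23.3 cm

Layer 1 at 26 °C → α = 3×10⁻⁴ K⁻¹
Layer 2 at 12 °C → α = 1.7×10⁻⁴ K⁻¹
Layer 3 at 2.1 °C → α = 0.77×10⁻⁴ K⁻¹
140 × 1.9 × 3×10⁻⁴ = 0.07980 m
Layer 2: 650 × 1.1 × 1.7×10⁻⁴ = 0.12155 m
Layer 3: 0.29 × 0.77×10⁻⁴ × 1400 = 0.031262 m
Δh = 0.07980 + 0.12155 + 0.031262 = 0.232612 m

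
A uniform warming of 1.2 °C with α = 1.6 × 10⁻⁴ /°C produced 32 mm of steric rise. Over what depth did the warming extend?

170 m

H = Δh/(αΔT) = 0.032 / (1.6×10⁻⁴ × 1.2) ≈ 166.7 m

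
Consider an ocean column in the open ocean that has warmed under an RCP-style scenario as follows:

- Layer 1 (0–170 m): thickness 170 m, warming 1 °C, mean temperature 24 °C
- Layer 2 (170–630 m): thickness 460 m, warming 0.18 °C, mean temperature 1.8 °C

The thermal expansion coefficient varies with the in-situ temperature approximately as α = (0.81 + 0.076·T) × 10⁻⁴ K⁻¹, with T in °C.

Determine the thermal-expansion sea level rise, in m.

Δh ≈ 0.053 m

Layer 1: α = (0.81 + 0.076×24)×10⁻⁴ = 2.634×10⁻⁴ K⁻¹
Layer 2: α = (0.81 + 0.076×1.8)×10⁻⁴ = 0.9468×10⁻⁴ K⁻¹
0–170 m: 1 × 170 × 2.634×10⁻⁴ = 0.044778 m
Layer 2: 460 × 0.9468×10⁻⁴ × 0.18 = 0.007839504 m
Δh = 0.044778 + 0.007839504 = 0.052617504 m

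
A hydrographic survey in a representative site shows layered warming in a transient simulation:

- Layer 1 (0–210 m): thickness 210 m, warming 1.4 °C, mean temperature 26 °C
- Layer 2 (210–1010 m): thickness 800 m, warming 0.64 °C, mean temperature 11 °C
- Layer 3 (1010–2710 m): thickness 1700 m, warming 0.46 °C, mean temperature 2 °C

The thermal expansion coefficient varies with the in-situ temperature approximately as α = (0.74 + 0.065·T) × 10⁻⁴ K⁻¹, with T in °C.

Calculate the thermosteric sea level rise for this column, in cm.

Layer 1: α = (0.74 + 0.065×26)×10⁻⁴ = 2.43×10⁻⁴ K⁻¹
Layer 2: α = (0.74 + 0.065×11)×10⁻⁴ = 1.455×10⁻⁴ K⁻¹
Layer 3: α = (0.74 + 0.065×2)×10⁻⁴ = 0.87×10⁻⁴ K⁻¹
0–210 m: 210 × 2.43×10⁻⁴ × 1.4 = 0.071442 m
Layer 2: 1.455×10⁻⁴ × 800 × 0.64 = 0.074496 m
Layer 3: 0.46 × 1700 × 0.87×10⁻⁴ = 0.068034 m
Δh = 0.071442 + 0.074496 + 0.068034 = 0.213972 m ≈ 21 cm

21 cm of thermosteric rise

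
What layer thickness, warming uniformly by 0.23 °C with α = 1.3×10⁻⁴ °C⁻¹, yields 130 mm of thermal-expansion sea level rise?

H = Δh/(αΔT) = 0.13 / (1.3×10⁻⁴ × 0.23) ≈ 4348 m

4350 m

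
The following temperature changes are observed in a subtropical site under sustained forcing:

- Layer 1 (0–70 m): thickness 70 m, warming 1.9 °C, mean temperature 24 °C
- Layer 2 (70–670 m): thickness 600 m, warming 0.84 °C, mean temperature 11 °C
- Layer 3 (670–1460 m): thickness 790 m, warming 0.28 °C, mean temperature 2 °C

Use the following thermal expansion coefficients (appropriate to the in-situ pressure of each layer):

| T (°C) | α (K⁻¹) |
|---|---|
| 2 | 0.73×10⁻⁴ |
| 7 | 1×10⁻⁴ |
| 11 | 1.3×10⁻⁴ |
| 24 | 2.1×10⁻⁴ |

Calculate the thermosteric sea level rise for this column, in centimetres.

Δh ≈ 11.0 cm

Layer 1 at 24 °C → α = 2.1×10⁻⁴ K⁻¹
Layer 2 at 11 °C → α = 1.3×10⁻⁴ K⁻¹
Layer 3 at 2 °C → α = 0.73×10⁻⁴ K⁻¹
Layer 1: 1.9 × 2.1×10⁻⁴ × 70 = 0.02793 m
600 × 1.3×10⁻⁴ × 0.84 = 0.06552 m
Layer 3: 0.28 × 0.73×10⁻⁴ × 790 = 0.0161476 m
Δh = 0.02793 + 0.06552 + 0.0161476 = 0.1095976 m ≈ 11.0 cm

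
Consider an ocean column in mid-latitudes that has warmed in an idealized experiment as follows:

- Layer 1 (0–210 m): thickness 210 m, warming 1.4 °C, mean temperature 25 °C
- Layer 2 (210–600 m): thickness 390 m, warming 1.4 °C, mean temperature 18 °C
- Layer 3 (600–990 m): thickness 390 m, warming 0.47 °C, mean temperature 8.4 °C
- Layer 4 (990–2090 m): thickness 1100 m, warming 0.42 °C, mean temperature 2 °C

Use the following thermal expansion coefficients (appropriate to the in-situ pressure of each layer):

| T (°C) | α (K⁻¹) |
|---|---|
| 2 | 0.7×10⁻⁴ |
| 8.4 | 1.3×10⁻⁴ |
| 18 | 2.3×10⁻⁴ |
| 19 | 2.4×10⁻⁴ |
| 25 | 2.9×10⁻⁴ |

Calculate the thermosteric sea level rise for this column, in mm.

Layer 1 at 25 °C → α = 2.9×10⁻⁴ K⁻¹
Layer 2 at 18 °C → α = 2.3×10⁻⁴ K⁻¹
Layer 3 at 8.4 °C → α = 1.3×10⁻⁴ K⁻¹
Layer 4 at 2 °C → α = 0.7×10⁻⁴ K⁻¹
Layer 1: 210 × 2.9×10⁻⁴ × 1.4 = 0.08526 m
390 × 2.3×10⁻⁴ × 1.4 = 0.12558 m
0.47 × 390 × 1.3×10⁻⁴ = 0.023829 m
0.7×10⁻⁴ × 0.42 × 1100 = 0.03234 m
Δh = 0.08526 + 0.12558 + 0.023829 + 0.03234 = 0.267009 m

Δh = 270 mm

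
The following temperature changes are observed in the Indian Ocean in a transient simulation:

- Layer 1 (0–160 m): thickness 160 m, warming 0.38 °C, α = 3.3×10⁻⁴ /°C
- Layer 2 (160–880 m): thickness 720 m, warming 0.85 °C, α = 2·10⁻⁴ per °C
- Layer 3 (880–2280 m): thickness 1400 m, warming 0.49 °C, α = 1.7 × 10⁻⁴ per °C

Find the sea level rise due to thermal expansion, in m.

Δh = 0.259 m

3.3×10⁻⁴ × 160 × 0.38 = 0.020064 m
720 × 2×10⁻⁴ × 0.85 = 0.12240 m
Layer 3: 1.7×10⁻⁴ × 1400 × 0.49 = 0.11662 m
Δh = 0.020064 + 0.12240 + 0.11662 = 0.259084 m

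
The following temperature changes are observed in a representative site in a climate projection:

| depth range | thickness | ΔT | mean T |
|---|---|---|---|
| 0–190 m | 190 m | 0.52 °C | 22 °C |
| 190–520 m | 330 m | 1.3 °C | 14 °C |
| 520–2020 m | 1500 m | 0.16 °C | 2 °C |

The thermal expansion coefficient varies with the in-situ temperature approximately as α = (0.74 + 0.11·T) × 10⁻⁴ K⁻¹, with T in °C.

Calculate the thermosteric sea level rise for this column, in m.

Δh ≈ 0.15 m

Layer 1: α = (0.74 + 0.11×22)×10⁻⁴ = 3.16×10⁻⁴ K⁻¹
Layer 2: α = (0.74 + 0.11×14)×10⁻⁴ = 2.28×10⁻⁴ K⁻¹
Layer 3: α = (0.74 + 0.11×2)×10⁻⁴ = 0.96×10⁻⁴ K⁻¹
3.16×10⁻⁴ × 0.52 × 190 = 0.0312208 m
Layer 2: 330 × 1.3 × 2.28×10⁻⁴ = 0.097812 m
Layer 3: 0.96×10⁻⁴ × 0.16 × 1500 = 0.02304 m
Δh = 0.0312208 + 0.097812 + 0.02304 = 0.1520728 m ≈ 0.15 m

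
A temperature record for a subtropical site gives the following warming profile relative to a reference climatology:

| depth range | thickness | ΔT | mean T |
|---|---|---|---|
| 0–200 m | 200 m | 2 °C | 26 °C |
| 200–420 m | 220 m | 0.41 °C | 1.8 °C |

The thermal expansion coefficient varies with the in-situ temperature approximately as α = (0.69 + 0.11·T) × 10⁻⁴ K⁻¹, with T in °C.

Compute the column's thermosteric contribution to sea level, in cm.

about 15.0 cm

Layer 1: α = (0.69 + 0.11×26)×10⁻⁴ = 3.55×10⁻⁴ K⁻¹
Layer 2: α = (0.69 + 0.11×1.8)×10⁻⁴ = 0.888×10⁻⁴ K⁻¹
Layer 1: 2 × 3.55×10⁻⁴ × 200 = 0.14200 m
200–420 m: 0.41 × 0.888×10⁻⁴ × 220 = 0.00800976 m
Δh = 0.14200 + 0.00800976 = 0.15000976 m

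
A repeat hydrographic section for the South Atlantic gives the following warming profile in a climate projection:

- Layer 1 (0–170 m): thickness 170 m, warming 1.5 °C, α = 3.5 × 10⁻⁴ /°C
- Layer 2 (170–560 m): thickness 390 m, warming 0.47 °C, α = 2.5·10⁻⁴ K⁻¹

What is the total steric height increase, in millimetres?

135 mm of thermosteric rise

Layer 1: 1.5 × 170 × 3.5×10⁻⁴ = 0.08925 m
Layer 2: 2.5×10⁻⁴ × 390 × 0.47 = 0.045825 m
Δh = 0.08925 + 0.045825 = 0.135075 m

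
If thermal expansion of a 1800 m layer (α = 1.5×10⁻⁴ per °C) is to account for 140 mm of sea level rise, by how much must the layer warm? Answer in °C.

ΔT ≈ 0.519 °C

ΔT = Δh/(αH) = 0.14 / (1.5×10⁻⁴ × 1800) ≈ 0.5185 °C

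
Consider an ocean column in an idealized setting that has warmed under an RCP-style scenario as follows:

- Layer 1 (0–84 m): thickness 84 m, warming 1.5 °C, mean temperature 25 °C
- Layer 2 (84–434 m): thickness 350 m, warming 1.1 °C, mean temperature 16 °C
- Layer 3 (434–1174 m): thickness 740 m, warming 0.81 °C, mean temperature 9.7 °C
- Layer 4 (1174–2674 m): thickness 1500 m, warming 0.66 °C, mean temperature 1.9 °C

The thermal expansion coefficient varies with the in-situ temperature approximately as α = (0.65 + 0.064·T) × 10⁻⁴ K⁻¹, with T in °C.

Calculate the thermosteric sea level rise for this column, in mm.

Layer 1: α = (0.65 + 0.064×25)×10⁻⁴ = 2.25×10⁻⁴ K⁻¹
Layer 2: α = (0.65 + 0.064×16)×10⁻⁴ = 1.674×10⁻⁴ K⁻¹
Layer 3: α = (0.65 + 0.064×9.7)×10⁻⁴ = 1.2708×10⁻⁴ K⁻¹
Layer 4: α = (0.65 + 0.064×1.9)×10⁻⁴ = 0.7716×10⁻⁴ K⁻¹
Layer 1: 2.25×10⁻⁴ × 1.5 × 84 = 0.02835 m
84–434 m: 1.674×10⁻⁴ × 350 × 1.1 = 0.064449 m
434–1174 m: 0.81 × 740 × 1.2708×10⁻⁴ = 0.076171752 m
1174–2674 m: 1500 × 0.66 × 0.7716×10⁻⁴ = 0.0763884 m
Δh = 0.02835 + 0.064449 + 0.076171752 + 0.0763884 = 0.245359152 m

about 250 mm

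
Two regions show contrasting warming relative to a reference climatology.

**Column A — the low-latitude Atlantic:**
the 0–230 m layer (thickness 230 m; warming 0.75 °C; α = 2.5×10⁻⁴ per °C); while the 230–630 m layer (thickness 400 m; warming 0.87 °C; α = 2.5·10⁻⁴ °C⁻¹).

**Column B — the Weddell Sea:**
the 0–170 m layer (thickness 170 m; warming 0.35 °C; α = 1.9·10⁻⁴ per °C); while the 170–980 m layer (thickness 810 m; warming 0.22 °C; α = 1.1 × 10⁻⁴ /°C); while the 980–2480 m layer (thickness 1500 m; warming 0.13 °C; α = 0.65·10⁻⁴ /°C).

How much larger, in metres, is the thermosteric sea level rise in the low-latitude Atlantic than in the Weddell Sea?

Δh_A − Δh_B ≈ 0.087 m

A 230 × 0.75 × 2.5×10⁻⁴ = 0.043125 m
A 230–630 m: 2.5×10⁻⁴ × 400 × 0.87 = 0.08700 m
A total: 0.130125 m
B 0–170 m: 1.9×10⁻⁴ × 0.35 × 170 = 0.011305 m
B Layer 2: 810 × 1.1×10⁻⁴ × 0.22 = 0.019602 m
B 980–2480 m: 0.65×10⁻⁴ × 0.13 × 1500 = 0.012675 m
B total: 0.043582 m
Difference: 0.130125 − 0.043582 = 0.086543 m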